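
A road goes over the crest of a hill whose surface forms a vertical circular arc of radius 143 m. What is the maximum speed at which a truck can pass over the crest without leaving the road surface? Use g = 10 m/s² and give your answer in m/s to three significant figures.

At the crest the centre of the circle is below the truck, so the net downward (centripetal) force is mg − N = mv²/r.
The truck leaves the road when N → 0, giving v_max = √(g r) = √(10.0 × 143) = 37.82 m/s.

37.8 m/s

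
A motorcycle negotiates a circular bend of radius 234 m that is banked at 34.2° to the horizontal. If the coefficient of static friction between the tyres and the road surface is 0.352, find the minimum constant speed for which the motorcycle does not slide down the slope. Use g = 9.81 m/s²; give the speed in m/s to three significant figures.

24.6 m/s

At the minimum speed, friction acts up the slope at its limiting value f = μN. Radially (horizontal, toward centre): N sinθ − μN cosθ = mv²/r. Vertically: N cosθ + μN sinθ = mg.
Dividing: v² = r g (sinθ − μcosθ)/(cosθ + μsinθ).
sinθ − μcosθ = 0.5621 − 0.352×0.8271 = 0.2710; cosθ + μsinθ = 0.8271 + 0.352×0.5621 = 1.025.
v² = 234 × 9.81 × 0.2710/1.025 = 606.8 m²/s², so v = 24.63 m/s.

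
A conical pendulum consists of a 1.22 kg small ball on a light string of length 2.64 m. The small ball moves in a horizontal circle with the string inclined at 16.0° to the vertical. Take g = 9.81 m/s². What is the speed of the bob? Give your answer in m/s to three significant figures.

1.43 m/s

The radius of the circle is r = L sinθ = 2.64 × sin 16.0° = 0.7277 m.
Horizontally T sinθ = mv²/r and vertically T cosθ = mg, so tanθ = v²/(rg).
v = √(r g tanθ) = √(0.7277 × 9.81 × 0.2867) = √2.047 = 1.431 m/s.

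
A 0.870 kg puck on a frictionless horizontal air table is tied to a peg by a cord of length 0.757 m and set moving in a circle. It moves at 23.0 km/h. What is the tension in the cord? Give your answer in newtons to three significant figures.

46.9 N

v = 23.0 km/h = 23.0/3.6 = 6.389 m/s.
The tension is the only horizontal force, so it supplies the full centripetal force: T = m v²/r = 0.870 × (6.389)²/0.757 = 0.870 × 40.82/0.757 = 46.91 N.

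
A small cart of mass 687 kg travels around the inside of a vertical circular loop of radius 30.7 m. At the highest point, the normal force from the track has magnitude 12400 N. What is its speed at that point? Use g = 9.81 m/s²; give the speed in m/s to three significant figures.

At the top, N + mg = mv²/r, so v = √(r(N/m + g)) = √(30.7 × (12400/687 + 9.81)) = √(30.7 × 27.86) = √855.3 = 29.25 m/s.

29.2 m/s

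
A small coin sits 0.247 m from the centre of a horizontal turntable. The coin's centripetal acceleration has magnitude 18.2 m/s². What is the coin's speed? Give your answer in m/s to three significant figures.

2.12 m/s

a_c = v²/r ⇒ v = √(a_c · r) = √(18.2 × 0.247) = √4.495 = 2.120 m/s.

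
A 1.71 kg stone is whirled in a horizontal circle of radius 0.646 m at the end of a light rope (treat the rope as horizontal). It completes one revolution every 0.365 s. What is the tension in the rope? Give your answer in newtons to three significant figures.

v = 2πr/T = 2π × 0.646/0.365 = 11.12 m/s.
The tension is the only horizontal force, so it supplies the full centripetal force: T = m v²/r = 1.71 × (11.12)²/0.646 = 1.71 × 123.7/0.646 = 327.3 N.

327 N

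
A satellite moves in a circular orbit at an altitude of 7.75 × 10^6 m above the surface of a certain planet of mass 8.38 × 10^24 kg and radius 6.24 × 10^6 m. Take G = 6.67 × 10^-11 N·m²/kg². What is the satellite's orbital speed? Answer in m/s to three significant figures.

6320 m/s

Orbital radius r = R + h = 6.24 × 10^6 + 7.75 × 10^6 = 1.399 × 10^7 m.
Gravity supplies the centripetal force: G M m / r² = m v² / r, so v = √(GM/r).
v = √(6.67 × 10^-11 × 8.38 × 10^24 / 1.399 × 10^7) = √(3.995 × 10^7) = 6321 m/s.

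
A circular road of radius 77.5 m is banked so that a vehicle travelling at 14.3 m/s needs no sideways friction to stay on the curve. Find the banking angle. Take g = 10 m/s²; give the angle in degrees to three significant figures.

14.8°

With no friction, the horizontal component of the normal force provides the centripetal force: N sinθ = mv²/r, while N cosθ = mg vertically.
Dividing: tanθ = v²/(r g) = (14.3)²/(77.5 × 10.0) = 204.5/775.0 = 0.2639.
θ = arctan(0.2639) = 14.78°.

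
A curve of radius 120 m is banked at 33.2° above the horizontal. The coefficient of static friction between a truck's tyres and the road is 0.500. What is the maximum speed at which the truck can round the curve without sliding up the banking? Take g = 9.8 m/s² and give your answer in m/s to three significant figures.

At the maximum speed, friction acts down the slope at its limiting value f = μN. Radially (horizontal, toward centre): N sinθ + μN cosθ = mv²/r. Vertically: N cosθ − μN sinθ = mg.
Dividing: v² = r g (sinθ + μcosθ)/(cosθ − μsinθ).
sinθ + μcosθ = 0.5476 + 0.500×0.8368 = 0.9659; cosθ − μsinθ = 0.8368 − 0.500×0.5476 = 0.5630.
v² = 120 × 9.8 × 0.9659/0.5630 = 2018 m²/s², so v = 44.92 m/s.

44.9 m/s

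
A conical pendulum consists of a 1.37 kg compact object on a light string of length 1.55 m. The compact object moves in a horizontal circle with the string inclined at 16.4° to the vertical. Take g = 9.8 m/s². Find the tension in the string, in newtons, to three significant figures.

Vertically the bob has no acceleration, so T cosθ = mg.
T = mg/cosθ = 1.37 × 9.8 / cos 16.4° = 13.43/0.9593 = 14.00 N.

14.0 N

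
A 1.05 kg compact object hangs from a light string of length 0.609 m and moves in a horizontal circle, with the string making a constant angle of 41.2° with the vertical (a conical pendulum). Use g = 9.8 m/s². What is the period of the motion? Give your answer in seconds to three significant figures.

1.36 s

r = L sinθ = 0.4011 m. From T sinθ = mω²r and T cosθ = mg: tanθ = ω²r/g, so ω² = g tanθ / r = g/(L cosθ).
ω = √(g/(L cosθ)) = √(9.8/(0.609 × 0.7524)) = √21.39 = 4.625 rad/s.
Period = 2π/ω = 1.359 s.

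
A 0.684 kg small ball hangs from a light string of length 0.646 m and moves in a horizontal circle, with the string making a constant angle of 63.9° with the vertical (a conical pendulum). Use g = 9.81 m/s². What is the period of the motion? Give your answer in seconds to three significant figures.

1.07 s

r = L sinθ = 0.5801 m. From T sinθ = mω²r and T cosθ = mg: tanθ = ω²r/g, so ω² = g tanθ / r = g/(L cosθ).
ω = √(g/(L cosθ)) = √(9.81/(0.646 × 0.4399)) = √34.52 = 5.875 rad/s.
Period = 2π/ω = 1.069 s.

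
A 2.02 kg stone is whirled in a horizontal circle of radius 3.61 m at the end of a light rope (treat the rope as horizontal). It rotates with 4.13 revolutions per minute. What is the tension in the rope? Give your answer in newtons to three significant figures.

ω = 4.13 rev/min × 2π/60 = 0.4325 rad/s, so v = ωr = 0.4325 × 3.61 = 1.561 m/s.
The tension is the only horizontal force, so it supplies the full centripetal force: T = m v²/r = 2.02 × (1.561)²/3.61 = 2.02 × 2.438/3.61 = 1.364 N.

1.36 N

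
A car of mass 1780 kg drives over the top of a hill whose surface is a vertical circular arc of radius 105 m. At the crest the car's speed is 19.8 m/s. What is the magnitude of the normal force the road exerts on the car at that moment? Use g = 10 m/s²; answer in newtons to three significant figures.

At the crest the centripetal acceleration points downward (toward the centre of the arc), so mg − N = mv²/r.
N = m(g − v²/r) = 1780 × (10.0 − (19.8)²/105) = 1780 × (10.0 − 3.734) = 1780 × 6.266 = 11150 N.

11200 N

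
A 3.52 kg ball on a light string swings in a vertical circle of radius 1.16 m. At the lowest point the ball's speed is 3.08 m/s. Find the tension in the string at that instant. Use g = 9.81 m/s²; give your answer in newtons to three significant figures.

At the lowest point, T points up (toward the centre) and the weight mg points down (away from the centre), so the net inward force is T − mg = mv²/r.
T = m(v²/r + g) = 3.52 × ((3.08)²/1.16 + 9.81) = 3.52 × (8.178 + 9.81) = 3.52 × 17.99 = 63.32 N.

63.3 N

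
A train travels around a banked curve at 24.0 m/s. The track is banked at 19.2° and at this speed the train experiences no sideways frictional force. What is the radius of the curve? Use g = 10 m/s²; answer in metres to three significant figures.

165 m

Frictionless banking: tanθ = v²/(rg), so r = v²/(g tanθ).
r = (24.0)²/(10.0 × tan 19.2°) = 576.0/(10.0 × 0.3482) = 576.0/3.482 = 165.4 m.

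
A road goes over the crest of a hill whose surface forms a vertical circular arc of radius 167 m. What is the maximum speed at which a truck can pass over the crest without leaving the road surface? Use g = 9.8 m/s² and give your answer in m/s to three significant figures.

At the crest the centre of the circle is below the truck, so the net downward (centripetal) force is mg − N = mv²/r.
The truck leaves the road when N → 0, giving v_max = √(g r) = √(9.8 × 167) = 40.45 m/s.

40.5 m/s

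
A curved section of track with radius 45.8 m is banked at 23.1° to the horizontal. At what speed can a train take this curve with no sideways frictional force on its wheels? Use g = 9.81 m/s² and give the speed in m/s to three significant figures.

On a frictionless banked curve, N sinθ = mv²/r and N cosθ = mg, so tanθ = v²/(rg).
v = √(r g tanθ) = √(45.8 × 9.81 × tan 23.1°) = √(45.8 × 9.81 × 0.4265) = √191.6 = 13.84 m/s.

13.8 m/s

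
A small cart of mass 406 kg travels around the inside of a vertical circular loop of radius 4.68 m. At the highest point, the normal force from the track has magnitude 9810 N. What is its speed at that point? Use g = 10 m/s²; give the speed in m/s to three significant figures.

At the top, N + mg = mv²/r, so v = √(r(N/m + g)) = √(4.68 × (9810/406 + 10.0)) = √(4.68 × 34.16) = √159.9 = 12.64 m/s.

12.6 m/s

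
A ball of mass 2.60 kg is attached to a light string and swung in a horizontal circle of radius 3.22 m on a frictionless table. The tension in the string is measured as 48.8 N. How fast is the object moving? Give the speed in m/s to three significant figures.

T = m v²/r ⇒ v = √(T r / m) = √(48.8 × 3.22 / 2.60) = √60.44 = 7.774 m/s.

7.77 m/s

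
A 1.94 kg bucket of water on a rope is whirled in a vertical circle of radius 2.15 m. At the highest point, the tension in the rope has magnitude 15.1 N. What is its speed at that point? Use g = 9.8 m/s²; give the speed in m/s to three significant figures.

6.15 m/s

At the top, T + mg = mv²/r, so v = √(r(T/m + g)) = √(2.15 × (15.1/1.94 + 9.8)) = √(2.15 × 17.58) = √37.80 = 6.149 m/s.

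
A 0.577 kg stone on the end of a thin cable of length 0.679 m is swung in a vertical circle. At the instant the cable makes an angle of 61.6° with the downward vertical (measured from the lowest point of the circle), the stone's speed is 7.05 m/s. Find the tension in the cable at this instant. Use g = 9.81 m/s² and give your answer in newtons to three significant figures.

44.9 N

Take the radial direction toward the centre of the circle as positive. The component of the weight along the string toward the centre is −mg cos φ (φ measured from the bottom), so Newton's second law along the string gives T − mg cos φ = m v²/r.
cos 61.6° = 0.4756, so T = m(v²/r + g cos φ) = 0.577 × ((7.05)²/0.679 + 9.81 × 0.4756) = 0.577 × (73.20 + (4.666)) = 0.577 × 77.87 = 44.93 N.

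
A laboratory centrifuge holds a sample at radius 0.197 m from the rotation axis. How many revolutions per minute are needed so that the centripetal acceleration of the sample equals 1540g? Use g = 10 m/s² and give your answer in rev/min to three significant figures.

2670 rev/min

Require ω²r = 1540g, so ω = √(1540 × 10.0/0.197) = 279.6 rad/s.
In rev/min: ω × 60/(2π) = 279.6 × 60/(2π) = 2670 rev/min.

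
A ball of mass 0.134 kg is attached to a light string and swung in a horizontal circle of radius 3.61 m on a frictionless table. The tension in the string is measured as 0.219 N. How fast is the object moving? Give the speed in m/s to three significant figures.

2.43 m/s

T = m v²/r ⇒ v = √(T r / m) = √(0.219 × 3.61 / 0.134) = √5.900 = 2.429 m/s.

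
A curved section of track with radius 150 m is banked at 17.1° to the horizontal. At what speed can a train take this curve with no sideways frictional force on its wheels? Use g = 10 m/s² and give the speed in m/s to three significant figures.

On a frictionless banked curve, N sinθ = mv²/r and N cosθ = mg, so tanθ = v²/(rg).
v = √(r g tanθ) = √(150 × 10.0 × tan 17.1°) = √(150 × 10.0 × 0.3076) = √461.5 = 21.48 m/s.

21.5 m/s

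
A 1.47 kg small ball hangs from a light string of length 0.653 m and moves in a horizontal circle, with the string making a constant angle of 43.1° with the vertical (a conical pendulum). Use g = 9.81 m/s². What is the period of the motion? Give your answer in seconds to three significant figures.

r = L sinθ = 0.4462 m. From T sinθ = mω²r and T cosθ = mg: tanθ = ω²r/g, so ω² = g tanθ / r = g/(L cosθ).
ω = √(g/(L cosθ)) = √(9.81/(0.653 × 0.7302)) = √20.57 = 4.536 rad/s.
Period = 2π/ω = 1.385 s.

1.39 s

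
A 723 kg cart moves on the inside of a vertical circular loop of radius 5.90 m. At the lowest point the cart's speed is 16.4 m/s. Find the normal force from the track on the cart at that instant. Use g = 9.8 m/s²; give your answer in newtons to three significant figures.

At the lowest point, N points up (toward the centre) and the weight mg points down (away from the centre), so the net inward force is N − mg = mv²/r.
N = m(v²/r + g) = 723 × ((16.4)²/5.90 + 9.8) = 723 × (45.59 + 9.8) = 723 × 55.39 = 40040 N.

40000 N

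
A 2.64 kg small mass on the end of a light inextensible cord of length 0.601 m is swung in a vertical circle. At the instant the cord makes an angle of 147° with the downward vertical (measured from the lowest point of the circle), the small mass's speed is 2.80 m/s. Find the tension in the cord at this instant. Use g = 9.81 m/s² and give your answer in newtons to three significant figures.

Take the radial direction toward the centre of the circle as positive. The component of the weight along the string toward the centre is −mg cos φ (φ measured from the bottom), so Newton's second law along the string gives T − mg cos φ = m v²/r.
cos 147° = -0.8387, so T = m(v²/r + g cos φ) = 2.64 × ((2.80)²/0.601 + 9.81 × -0.8387) = 2.64 × (13.04 + (-8.227)) = 2.64 × 4.818 = 12.72 N.

12.7 N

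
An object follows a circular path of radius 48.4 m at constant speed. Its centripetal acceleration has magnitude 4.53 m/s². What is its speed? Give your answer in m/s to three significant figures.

a_c = v²/r ⇒ v = √(a_c · r) = √(4.53 × 48.4) = √219.3 = 14.81 m/s.

14.8 m/s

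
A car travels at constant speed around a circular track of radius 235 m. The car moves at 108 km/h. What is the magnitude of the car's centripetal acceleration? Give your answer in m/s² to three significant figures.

v = 108 km/h = 108/3.6 = 30.00 m/s.
a_c = v²/r = (30.00)²/235 = 900.0/235 = 3.830 m/s².

3.83 m/s²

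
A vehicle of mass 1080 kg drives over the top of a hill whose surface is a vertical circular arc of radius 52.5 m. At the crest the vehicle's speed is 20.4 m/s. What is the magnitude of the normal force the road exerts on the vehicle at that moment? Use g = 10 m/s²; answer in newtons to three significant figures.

At the crest the centripetal acceleration points downward (toward the centre of the arc), so mg − N = mv²/r.
N = m(g − v²/r) = 1080 × (10.0 − (20.4)²/52.5) = 1080 × (10.0 − 7.927) = 1080 × 2.073 = 2239 N.

2240 N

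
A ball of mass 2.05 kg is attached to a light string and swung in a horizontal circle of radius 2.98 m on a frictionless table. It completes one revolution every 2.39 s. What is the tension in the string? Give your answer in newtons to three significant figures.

v = 2πr/T = 2π × 2.98/2.39 = 7.834 m/s.
The tension is the only horizontal force, so it supplies the full centripetal force: T = m v²/r = 2.05 × (7.834)²/2.98 = 2.05 × 61.38/2.98 = 42.22 N.

42.2 N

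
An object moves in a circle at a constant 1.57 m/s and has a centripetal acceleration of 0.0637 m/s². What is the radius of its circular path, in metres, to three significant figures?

38.7 m

a_c = v²/r ⇒ r = v²/a_c = (1.57)²/0.0637 = 2.465/0.0637 = 38.70 m.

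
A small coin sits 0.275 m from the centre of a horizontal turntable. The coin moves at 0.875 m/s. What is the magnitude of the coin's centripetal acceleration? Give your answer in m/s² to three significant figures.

2.78 m/s²

a_c = v²/r = (0.8750)²/0.275 = 0.7656/0.275 = 2.784 m/s².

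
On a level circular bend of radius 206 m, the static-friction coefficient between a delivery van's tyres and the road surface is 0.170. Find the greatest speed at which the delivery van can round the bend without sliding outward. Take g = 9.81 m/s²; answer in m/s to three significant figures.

The only inward force on a level bend is static friction, so at the limit f_s = μ_s N = μ_s m g = m v²/r.
Mass cancels: v_max = √(μ_s g r) = √(0.170 × 9.81 × 206) = √343.5 = 18.53 m/s.

18.5 m/s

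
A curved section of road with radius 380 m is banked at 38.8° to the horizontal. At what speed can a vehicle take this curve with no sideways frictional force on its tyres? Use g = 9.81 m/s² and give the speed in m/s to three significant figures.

On a frictionless banked curve, N sinθ = mv²/r and N cosθ = mg, so tanθ = v²/(rg).
v = √(r g tanθ) = √(380 × 9.81 × tan 38.8°) = √(380 × 9.81 × 0.8040) = √2997 = 54.75 m/s.

54.7 m/s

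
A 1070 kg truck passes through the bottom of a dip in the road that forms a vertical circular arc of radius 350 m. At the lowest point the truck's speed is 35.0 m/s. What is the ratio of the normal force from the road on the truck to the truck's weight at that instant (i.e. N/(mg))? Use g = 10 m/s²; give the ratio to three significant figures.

1.35

At the bottom, N − mg = mv²/r, so N = m(v²/r + g) and N/(mg) = v²/(rg) + 1 = (35.0)²/(350 × 10.0) + 1 = 0.3500 + 1 = 1.350.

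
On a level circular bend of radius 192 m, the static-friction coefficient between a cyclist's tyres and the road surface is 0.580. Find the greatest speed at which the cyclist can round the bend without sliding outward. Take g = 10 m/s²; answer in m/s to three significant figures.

On a flat curve, static friction is the only horizontal force, so it must supply the full centripetal force: μ_s m g = m v²/r.
Mass cancels: v_max = √(μ_s g r) = √(0.580 × 10.0 × 192) = √1114 = 33.37 m/s.

33.4 m/s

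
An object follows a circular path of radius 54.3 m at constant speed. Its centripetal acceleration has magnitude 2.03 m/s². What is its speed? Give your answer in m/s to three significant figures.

10.5 m/s

a_c = v²/r ⇒ v = √(a_c · r) = √(2.03 × 54.3) = √110.2 = 10.50 m/s.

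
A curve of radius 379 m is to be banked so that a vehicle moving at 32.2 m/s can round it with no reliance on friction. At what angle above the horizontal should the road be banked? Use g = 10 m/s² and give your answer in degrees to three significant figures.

15.3°

With no friction, the horizontal component of the normal force provides the centripetal force: N sinθ = mv²/r, while N cosθ = mg vertically.
Dividing: tanθ = v²/(r g) = (32.2)²/(379 × 10.0) = 1037/3790 = 0.2736.
θ = arctan(0.2736) = 15.30°.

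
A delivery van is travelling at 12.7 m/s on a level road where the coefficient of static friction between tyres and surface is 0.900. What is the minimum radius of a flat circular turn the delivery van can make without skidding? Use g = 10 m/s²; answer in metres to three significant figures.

17.9 m

At the limit, μ_s m g = m v²/r, so r_min = v²/(μ_s g) = (12.7)²/(0.900 × 10.0) = 161.3/9.000 = 17.92 m.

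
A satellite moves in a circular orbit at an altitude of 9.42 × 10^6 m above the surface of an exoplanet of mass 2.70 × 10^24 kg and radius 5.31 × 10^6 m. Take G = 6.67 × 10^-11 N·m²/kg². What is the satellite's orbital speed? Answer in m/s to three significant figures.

3500 m/s

Orbital radius r = R + h = 5.31 × 10^6 + 9.42 × 10^6 = 1.473 × 10^7 m.
Gravity supplies the centripetal force: G M m / r² = m v² / r, so v = √(GM/r).
v = √(6.67 × 10^-11 × 2.70 × 10^24 / 1.473 × 10^7) = √(1.223 × 10^7) = 3497 m/s.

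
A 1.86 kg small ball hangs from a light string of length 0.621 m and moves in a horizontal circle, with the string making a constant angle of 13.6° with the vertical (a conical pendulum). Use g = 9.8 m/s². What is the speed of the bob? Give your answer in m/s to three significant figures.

The radius of the circle is r = L sinθ = 0.621 × sin 13.6° = 0.1460 m.
Horizontally T sinθ = mv²/r and vertically T cosθ = mg, so tanθ = v²/(rg).
v = √(r g tanθ) = √(0.1460 × 9.8 × 0.2419) = √0.3462 = 0.5884 m/s.

0.588 m/s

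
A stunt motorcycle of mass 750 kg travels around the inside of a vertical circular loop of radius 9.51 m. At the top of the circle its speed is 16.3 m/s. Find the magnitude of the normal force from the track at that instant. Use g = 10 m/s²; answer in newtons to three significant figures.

At the top, both N and the weight mg point inward (toward the centre), so N + mg = mv²/r.
N = m(v²/r − g) = 750 × ((16.3)²/9.51 − 10.0) = 750 × (27.94 − 10.0) = 750 × 17.94 = 13450 N.

13500 N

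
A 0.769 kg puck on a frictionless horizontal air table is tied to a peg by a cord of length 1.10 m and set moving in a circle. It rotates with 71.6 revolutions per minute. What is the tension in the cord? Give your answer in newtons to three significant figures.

ω = 71.6 rev/min × 2π/60 = 7.498 rad/s, so v = ωr = 7.498 × 1.10 = 8.248 m/s.
The tension is the only horizontal force, so it supplies the full centripetal force: T = m v²/r = 0.769 × (8.248)²/1.10 = 0.769 × 68.03/1.10 = 47.56 N.

47.6 N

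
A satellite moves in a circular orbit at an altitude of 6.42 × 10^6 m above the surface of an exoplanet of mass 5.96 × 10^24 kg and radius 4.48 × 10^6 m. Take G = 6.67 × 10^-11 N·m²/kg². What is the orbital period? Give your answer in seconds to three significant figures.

11300 s

r = R + h = 4.48 × 10^6 + 6.42 × 10^6 = 1.090 × 10^7 m. Gravity provides the centripetal force: G M m / r² = m v² / r ⇒ v = √(GM/r) = 6039 m/s.
T = 2πr/v = 2π × 1.090 × 10^7 / 6039 = 11340 s.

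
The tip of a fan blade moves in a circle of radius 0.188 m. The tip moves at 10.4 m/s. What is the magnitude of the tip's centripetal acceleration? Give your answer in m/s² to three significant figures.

575 m/s²

a_c = v²/r = (10.40)²/0.188 = 108.2/0.188 = 575.3 m/s².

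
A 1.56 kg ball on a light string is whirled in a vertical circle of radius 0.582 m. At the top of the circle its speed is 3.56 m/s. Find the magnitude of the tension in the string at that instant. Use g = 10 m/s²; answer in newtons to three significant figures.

18.4 N

At the top, both T and the weight mg point inward (toward the centre), so T + mg = mv²/r.
T = m(v²/r − g) = 1.56 × ((3.56)²/0.582 − 10.0) = 1.56 × (21.78 − 10.0) = 1.56 × 11.78 = 18.37 N.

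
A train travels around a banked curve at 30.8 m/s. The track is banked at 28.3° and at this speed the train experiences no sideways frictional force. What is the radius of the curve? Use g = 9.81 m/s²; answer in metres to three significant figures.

Frictionless banking: tanθ = v²/(rg), so r = v²/(g tanθ).
r = (30.8)²/(9.81 × tan 28.3°) = 948.6/(9.81 × 0.5384) = 948.6/5.282 = 179.6 m.

180 m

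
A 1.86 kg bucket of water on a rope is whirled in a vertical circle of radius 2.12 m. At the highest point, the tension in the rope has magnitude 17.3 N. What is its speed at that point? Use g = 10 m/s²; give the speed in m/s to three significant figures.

6.40 m/s

At the top, T + mg = mv²/r, so v = √(r(T/m + g)) = √(2.12 × (17.3/1.86 + 10.0)) = √(2.12 × 19.30) = √40.92 = 6.397 m/s.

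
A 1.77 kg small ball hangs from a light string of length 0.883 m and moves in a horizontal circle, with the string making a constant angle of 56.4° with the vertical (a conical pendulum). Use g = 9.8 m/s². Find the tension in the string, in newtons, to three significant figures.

Vertically the bob has no acceleration, so T cosθ = mg.
T = mg/cosθ = 1.77 × 9.8 / cos 56.4° = 17.35/0.5534 = 31.34 N.

31.3 N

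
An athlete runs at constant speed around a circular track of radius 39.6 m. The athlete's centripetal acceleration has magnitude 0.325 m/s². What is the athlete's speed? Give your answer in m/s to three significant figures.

3.59 m/s

a_c = v²/r ⇒ v = √(a_c · r) = √(0.325 × 39.6) = √12.87 = 3.587 m/s.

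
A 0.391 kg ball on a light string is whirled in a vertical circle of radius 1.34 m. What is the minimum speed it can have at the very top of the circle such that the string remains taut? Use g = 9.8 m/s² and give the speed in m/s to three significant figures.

At the top, both weight mg and T point toward the centre: T + mg = mv²/r.
At minimum speed T → 0, so mg = mv_min²/r ⇒ v_min = √(g r) = √(9.8 × 1.34) = 3.624 m/s.

3.62 m/s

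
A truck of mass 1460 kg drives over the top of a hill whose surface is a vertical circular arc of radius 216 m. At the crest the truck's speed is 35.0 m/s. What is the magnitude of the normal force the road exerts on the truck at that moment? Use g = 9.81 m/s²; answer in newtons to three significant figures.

At the crest the centripetal acceleration points downward (toward the centre of the arc), so mg − N = mv²/r.
N = m(g − v²/r) = 1460 × (9.81 − (35.0)²/216) = 1460 × (9.81 − 5.671) = 1460 × 4.139 = 6043 N.

6040 N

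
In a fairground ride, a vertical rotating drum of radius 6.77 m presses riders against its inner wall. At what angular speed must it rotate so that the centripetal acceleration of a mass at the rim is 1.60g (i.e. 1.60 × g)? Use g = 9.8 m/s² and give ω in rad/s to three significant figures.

1.52 rad/s

Centripetal acceleration a_c = ω²r. Setting ω²r = 1.60g:
ω = √(1.60g / r) = √(1.60 × 9.8 / 6.77) = √2.316 = 1.522 rad/s.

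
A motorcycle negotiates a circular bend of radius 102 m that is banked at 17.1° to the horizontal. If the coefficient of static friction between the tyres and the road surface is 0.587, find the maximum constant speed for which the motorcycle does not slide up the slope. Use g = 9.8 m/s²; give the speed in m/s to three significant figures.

At the maximum speed, friction acts down the slope at its limiting value f = μN. Radially (horizontal, toward centre): N sinθ + μN cosθ = mv²/r. Vertically: N cosθ − μN sinθ = mg.
Dividing: v² = r g (sinθ + μcosθ)/(cosθ − μsinθ).
sinθ + μcosθ = 0.2940 + 0.587×0.9558 = 0.8551; cosθ − μsinθ = 0.9558 − 0.587×0.2940 = 0.7832.
v² = 102 × 9.8 × 0.8551/0.7832 = 1091 m²/s², so v = 33.04 m/s.

33.0 m/s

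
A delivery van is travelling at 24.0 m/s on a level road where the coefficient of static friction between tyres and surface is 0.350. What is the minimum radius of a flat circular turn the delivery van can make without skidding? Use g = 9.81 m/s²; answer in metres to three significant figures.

At the limit, μ_s m g = m v²/r, so r_min = v²/(μ_s g) = (24.0)²/(0.350 × 9.81) = 576.0/3.434 = 167.8 m.

168 m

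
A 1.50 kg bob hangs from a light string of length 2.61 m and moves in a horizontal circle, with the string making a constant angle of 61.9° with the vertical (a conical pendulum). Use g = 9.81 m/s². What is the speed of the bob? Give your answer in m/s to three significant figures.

6.50 m/s

The radius of the circle is r = L sinθ = 2.61 × sin 61.9° = 2.302 m.
Horizontally T sinθ = mv²/r and vertically T cosθ = mg, so tanθ = v²/(rg).
v = √(r g tanθ) = √(2.302 × 9.81 × 1.873) = √42.30 = 6.504 m/s.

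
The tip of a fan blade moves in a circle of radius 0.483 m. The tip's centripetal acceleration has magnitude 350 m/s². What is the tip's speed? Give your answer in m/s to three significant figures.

a_c = v²/r ⇒ v = √(a_c · r) = √(350 × 0.483) = √169.0 = 13.00 m/s.

13.0 m/s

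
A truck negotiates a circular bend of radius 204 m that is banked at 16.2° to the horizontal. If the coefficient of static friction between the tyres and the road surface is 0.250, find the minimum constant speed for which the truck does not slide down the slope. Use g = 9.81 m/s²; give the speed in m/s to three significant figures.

8.70 m/s

At the minimum speed, friction acts up the slope at its limiting value f = μN. Radially (horizontal, toward centre): N sinθ − μN cosθ = mv²/r. Vertically: N cosθ + μN sinθ = mg.
Dividing: v² = r g (sinθ − μcosθ)/(cosθ + μsinθ).
sinθ − μcosθ = 0.2790 − 0.250×0.9603 = 0.03892; cosθ + μsinθ = 0.9603 + 0.250×0.2790 = 1.030.
v² = 204 × 9.81 × 0.03892/1.030 = 75.61 m²/s², so v = 8.696 m/s.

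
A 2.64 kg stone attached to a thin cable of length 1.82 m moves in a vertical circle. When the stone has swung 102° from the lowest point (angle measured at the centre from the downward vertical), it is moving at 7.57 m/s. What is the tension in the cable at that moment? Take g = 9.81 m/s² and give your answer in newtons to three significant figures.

77.7 N

Take the radial direction toward the centre of the circle as positive. The component of the weight along the string toward the centre is −mg cos φ (φ measured from the bottom), so Newton's second law along the string gives T − mg cos φ = m v²/r.
cos 102° = -0.2079, so T = m(v²/r + g cos φ) = 2.64 × ((7.57)²/1.82 + 9.81 × -0.2079) = 2.64 × (31.49 + (-2.040)) = 2.64 × 29.45 = 77.74 N.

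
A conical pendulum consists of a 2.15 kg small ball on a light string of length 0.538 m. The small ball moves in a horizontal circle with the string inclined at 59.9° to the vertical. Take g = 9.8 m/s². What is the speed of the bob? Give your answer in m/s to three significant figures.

2.81 m/s

The radius of the circle is r = L sinθ = 0.538 × sin 59.9° = 0.4655 m.
Horizontally T sinθ = mv²/r and vertically T cosθ = mg, so tanθ = v²/(rg).
v = √(r g tanθ) = √(0.4655 × 9.8 × 1.725) = √7.869 = 2.805 m/s.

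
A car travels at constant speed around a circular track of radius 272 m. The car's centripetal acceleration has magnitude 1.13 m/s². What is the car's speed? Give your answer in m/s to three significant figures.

17.5 m/s

a_c = v²/r ⇒ v = √(a_c · r) = √(1.13 × 272) = √307.4 = 17.53 m/s.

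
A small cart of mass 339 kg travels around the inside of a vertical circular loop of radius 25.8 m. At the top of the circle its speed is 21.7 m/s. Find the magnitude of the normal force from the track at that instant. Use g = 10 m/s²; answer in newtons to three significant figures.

2800 N

At the top, both N and the weight mg point inward (toward the centre), so N + mg = mv²/r.
N = m(v²/r − g) = 339 × ((21.7)²/25.8 − 10.0) = 339 × (18.25 − 10.0) = 339 × 8.252 = 2797 N.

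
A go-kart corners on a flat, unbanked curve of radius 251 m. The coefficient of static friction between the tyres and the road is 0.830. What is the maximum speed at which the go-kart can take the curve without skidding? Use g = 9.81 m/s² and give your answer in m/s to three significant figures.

The only inward force on a level bend is static friction, so at the limit f_s = μ_s N = μ_s m g = m v²/r.
Mass cancels: v_max = √(μ_s g r) = √(0.830 × 9.81 × 251) = √2044 = 45.21 m/s.

45.2 m/s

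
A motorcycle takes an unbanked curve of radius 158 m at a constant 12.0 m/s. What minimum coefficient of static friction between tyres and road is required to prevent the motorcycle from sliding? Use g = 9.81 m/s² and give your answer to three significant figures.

0.0929

Friction provides the centripetal force: μ_s m g = m v²/r, so μ_s = v²/(g r) = (12.00)²/(9.81 × 158) = 144.0/1550 = 0.09290.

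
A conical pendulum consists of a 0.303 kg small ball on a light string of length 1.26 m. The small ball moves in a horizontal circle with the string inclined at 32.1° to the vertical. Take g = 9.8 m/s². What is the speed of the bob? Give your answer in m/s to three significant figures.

The radius of the circle is r = L sinθ = 1.26 × sin 32.1° = 0.6696 m.
Horizontally T sinθ = mv²/r and vertically T cosθ = mg, so tanθ = v²/(rg).
v = √(r g tanθ) = √(0.6696 × 9.8 × 0.6273) = √4.116 = 2.029 m/s.

2.03 m/s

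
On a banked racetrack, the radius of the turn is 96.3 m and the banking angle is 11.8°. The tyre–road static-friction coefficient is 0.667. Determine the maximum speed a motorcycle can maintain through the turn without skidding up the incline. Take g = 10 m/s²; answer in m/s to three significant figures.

At the maximum speed, friction acts down the slope at its limiting value f = μN. Radially (horizontal, toward centre): N sinθ + μN cosθ = mv²/r. Vertically: N cosθ − μN sinθ = mg.
Dividing: v² = r g (sinθ + μcosθ)/(cosθ − μsinθ).
sinθ + μcosθ = 0.2045 + 0.667×0.9789 = 0.8574; cosθ − μsinθ = 0.9789 − 0.667×0.2045 = 0.8425.
v² = 96.3 × 10.0 × 0.8574/0.8425 = 980.1 m²/s², so v = 31.31 m/s.

31.3 m/s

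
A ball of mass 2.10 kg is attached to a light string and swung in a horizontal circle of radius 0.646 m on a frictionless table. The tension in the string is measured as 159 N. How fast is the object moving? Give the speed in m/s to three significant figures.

T = m v²/r ⇒ v = √(T r / m) = √(159 × 0.646 / 2.10) = √48.91 = 6.994 m/s.

6.99 m/s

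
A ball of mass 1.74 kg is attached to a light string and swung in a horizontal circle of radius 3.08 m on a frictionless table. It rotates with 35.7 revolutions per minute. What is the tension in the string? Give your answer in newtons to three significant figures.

ω = 35.7 rev/min × 2π/60 = 3.738 rad/s, so v = ωr = 3.738 × 3.08 = 11.51 m/s.
The tension is the only horizontal force, so it supplies the full centripetal force: T = m v²/r = 1.74 × (11.51)²/3.08 = 1.74 × 132.6/3.08 = 74.90 N.

74.9 N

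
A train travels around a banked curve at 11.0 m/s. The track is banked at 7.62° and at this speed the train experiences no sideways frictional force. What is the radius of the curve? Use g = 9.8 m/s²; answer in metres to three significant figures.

92.3 m

Frictionless banking: tanθ = v²/(rg), so r = v²/(g tanθ).
r = (11.0)²/(9.8 × tan 7.62°) = 121.0/(9.8 × 0.1338) = 121.0/1.311 = 92.29 m.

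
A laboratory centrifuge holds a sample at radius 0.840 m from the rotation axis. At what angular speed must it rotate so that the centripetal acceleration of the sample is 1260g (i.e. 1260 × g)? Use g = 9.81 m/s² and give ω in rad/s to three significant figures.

121 rad/s

Centripetal acceleration a_c = ω²r. Setting ω²r = 1260g:
ω = √(1260g / r) = √(1260 × 9.81 / 0.840) = √14720 = 121.3 rad/s.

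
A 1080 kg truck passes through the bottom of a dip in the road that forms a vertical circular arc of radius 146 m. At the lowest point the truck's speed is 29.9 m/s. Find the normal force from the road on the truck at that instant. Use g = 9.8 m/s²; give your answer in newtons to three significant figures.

17200 N

At the lowest point, N points up (toward the centre) and the weight mg points down (away from the centre), so the net inward force is N − mg = mv²/r.
N = m(v²/r + g) = 1080 × ((29.9)²/146 + 9.8) = 1080 × (6.123 + 9.8) = 1080 × 15.92 = 17200 N.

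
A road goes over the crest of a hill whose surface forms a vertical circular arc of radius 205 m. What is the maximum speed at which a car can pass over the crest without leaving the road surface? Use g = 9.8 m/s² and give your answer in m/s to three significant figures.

44.8 m/s

At the crest the centre of the circle is below the car, so the net downward (centripetal) force is mg − N = mv²/r.
The car leaves the road when N → 0, giving v_max = √(g r) = √(9.8 × 205) = 44.82 m/s.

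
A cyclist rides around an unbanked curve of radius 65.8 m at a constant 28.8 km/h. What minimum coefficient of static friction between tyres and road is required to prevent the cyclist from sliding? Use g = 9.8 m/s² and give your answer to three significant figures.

v = 28.8/3.6 = 8.000 m/s.
Friction provides the centripetal force: μ_s m g = m v²/r, so μ_s = v²/(g r) = (8.000)²/(9.8 × 65.8) = 64.00/644.8 = 0.09925.

0.0992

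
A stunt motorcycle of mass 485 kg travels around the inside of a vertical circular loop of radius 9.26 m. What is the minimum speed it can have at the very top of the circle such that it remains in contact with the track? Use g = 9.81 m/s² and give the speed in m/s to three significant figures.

9.53 m/s

At the highest point the centre is directly below, so both the weight and N act inward: N + mg = mv²/r.
At minimum speed N → 0, so mg = mv_min²/r ⇒ v_min = √(g r) = √(9.81 × 9.26) = 9.531 m/s.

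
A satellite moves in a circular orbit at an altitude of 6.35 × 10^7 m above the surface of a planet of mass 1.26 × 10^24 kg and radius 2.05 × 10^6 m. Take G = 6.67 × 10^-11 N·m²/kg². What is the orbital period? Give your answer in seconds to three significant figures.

r = R + h = 2.05 × 10^6 + 6.35 × 10^7 = 6.555 × 10^7 m. Gravity provides the centripetal force: G M m / r² = m v² / r ⇒ v = √(GM/r) = 1132 m/s.
T = 2πr/v = 2π × 6.555 × 10^7 / 1132 = 363700 s.

364000 s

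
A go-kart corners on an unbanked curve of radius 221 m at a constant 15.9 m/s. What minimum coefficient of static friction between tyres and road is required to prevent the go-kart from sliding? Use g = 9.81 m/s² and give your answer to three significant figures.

0.117

Friction provides the centripetal force: μ_s m g = m v²/r, so μ_s = v²/(g r) = (15.90)²/(9.81 × 221) = 252.8/2168 = 0.1166.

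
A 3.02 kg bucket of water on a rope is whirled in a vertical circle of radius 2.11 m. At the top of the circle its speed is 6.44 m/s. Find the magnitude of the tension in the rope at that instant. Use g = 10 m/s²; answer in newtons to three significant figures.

At the top, both T and the weight mg point inward (toward the centre), so T + mg = mv²/r.
T = m(v²/r − g) = 3.02 × ((6.44)²/2.11 − 10.0) = 3.02 × (19.66 − 10.0) = 3.02 × 9.656 = 29.16 N.

29.2 N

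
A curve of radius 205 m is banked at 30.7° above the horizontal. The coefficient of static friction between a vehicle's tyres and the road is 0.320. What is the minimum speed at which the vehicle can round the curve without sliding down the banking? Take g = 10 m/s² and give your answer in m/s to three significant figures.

At the minimum speed, friction acts up the slope at its limiting value f = μN. Radially (horizontal, toward centre): N sinθ − μN cosθ = mv²/r. Vertically: N cosθ + μN sinθ = mg.
Dividing: v² = r g (sinθ − μcosθ)/(cosθ + μsinθ).
sinθ − μcosθ = 0.5105 − 0.320×0.8599 = 0.2354; cosθ + μsinθ = 0.8599 + 0.320×0.5105 = 1.023.
v² = 205 × 10.0 × 0.2354/1.023 = 471.6 m²/s², so v = 21.72 m/s.

21.7 m/s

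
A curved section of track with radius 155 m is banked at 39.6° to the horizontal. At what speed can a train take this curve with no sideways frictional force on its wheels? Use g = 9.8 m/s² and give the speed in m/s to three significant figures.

35.4 m/s

On a frictionless banked curve, N sinθ = mv²/r and N cosθ = mg, so tanθ = v²/(rg).
v = √(r g tanθ) = √(155 × 9.8 × tan 39.6°) = √(155 × 9.8 × 0.8273) = √1257 = 35.45 m/s.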